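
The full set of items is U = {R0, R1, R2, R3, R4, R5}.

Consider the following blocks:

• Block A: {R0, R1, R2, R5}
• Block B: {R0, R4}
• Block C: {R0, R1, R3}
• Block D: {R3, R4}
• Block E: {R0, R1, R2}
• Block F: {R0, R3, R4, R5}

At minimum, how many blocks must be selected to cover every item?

Take {A, F}. Their union is {R0, R1, R2, R3, R4, R5}, which is all 6 items.
No single block has all 6 items (the largest, A, has 4), so 2 is optimal.

2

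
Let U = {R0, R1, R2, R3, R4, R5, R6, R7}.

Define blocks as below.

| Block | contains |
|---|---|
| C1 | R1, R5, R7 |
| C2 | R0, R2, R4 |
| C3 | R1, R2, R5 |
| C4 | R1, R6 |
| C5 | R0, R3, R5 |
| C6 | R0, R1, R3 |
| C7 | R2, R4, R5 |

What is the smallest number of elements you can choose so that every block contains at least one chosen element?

The 3 elements {R1, R2, R5} hit every block.
No choice of 2 elements meets every block, so 3 is the minimum.

3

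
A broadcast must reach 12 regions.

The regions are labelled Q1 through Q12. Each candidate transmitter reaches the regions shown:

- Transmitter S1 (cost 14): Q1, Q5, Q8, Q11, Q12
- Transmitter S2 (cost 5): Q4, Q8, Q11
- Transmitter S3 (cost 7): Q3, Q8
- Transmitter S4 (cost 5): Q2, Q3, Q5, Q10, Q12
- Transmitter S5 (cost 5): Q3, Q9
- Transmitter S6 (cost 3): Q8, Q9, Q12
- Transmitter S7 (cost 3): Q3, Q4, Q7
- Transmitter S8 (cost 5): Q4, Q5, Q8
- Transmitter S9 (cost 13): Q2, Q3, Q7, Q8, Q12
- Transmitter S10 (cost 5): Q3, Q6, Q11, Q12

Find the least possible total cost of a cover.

S1, S4, S6, S7, S10 together cover every region (S1 ∪ S4 ∪ S6 ∪ S7 ∪ S10 = {Q1, Q2, Q3, Q4, Q5, Q6, Q7, Q8, Q9, Q10, Q11, Q12}); total cost 14 + 5 + 3 + 3 + 5 = 30.
No covering selection has total cost below 30.

30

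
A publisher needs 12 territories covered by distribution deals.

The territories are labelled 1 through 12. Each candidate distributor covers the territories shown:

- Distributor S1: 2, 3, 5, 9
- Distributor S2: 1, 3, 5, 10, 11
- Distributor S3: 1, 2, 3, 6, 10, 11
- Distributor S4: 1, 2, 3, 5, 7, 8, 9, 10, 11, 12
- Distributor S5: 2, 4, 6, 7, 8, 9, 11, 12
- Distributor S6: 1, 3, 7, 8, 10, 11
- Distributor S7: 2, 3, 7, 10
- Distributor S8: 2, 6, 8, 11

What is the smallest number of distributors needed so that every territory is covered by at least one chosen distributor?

Take {S2, S5}. Their union is {1, 2, 3, 4, 5, 6, 7, 8, 9, 10, 11, 12}, which is all 12 territories.
No single distributor has all 12 territories (the largest, S4, has 10), so 2 is optimal.

2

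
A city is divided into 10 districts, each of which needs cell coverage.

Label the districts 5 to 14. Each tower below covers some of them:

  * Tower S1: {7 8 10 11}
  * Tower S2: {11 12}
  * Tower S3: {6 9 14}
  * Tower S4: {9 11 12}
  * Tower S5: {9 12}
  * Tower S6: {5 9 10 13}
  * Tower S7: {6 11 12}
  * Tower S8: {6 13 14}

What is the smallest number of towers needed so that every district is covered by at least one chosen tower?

Take {S1, S5, S6, S8}. Their union is {5, 6, 7, 8, 9, 10, 11, 12, 13, 14}, which is all 10 districts.
No 3 of the 8 towers cover everything (all 56 combinations miss at least one district), so 4 is optimal.

4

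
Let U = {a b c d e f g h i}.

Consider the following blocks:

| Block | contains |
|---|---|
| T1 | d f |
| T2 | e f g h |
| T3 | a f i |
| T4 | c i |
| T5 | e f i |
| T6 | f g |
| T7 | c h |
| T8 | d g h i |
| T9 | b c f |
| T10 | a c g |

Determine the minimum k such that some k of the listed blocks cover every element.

Take {T1, T2, T3, T9}. Their union is {a, b, c, d, e, f, g, h, i}, which is all 9 elements.
No 3 of the 10 blocks cover everything (all 120 combinations miss at least one element), so 4 is optimal.

4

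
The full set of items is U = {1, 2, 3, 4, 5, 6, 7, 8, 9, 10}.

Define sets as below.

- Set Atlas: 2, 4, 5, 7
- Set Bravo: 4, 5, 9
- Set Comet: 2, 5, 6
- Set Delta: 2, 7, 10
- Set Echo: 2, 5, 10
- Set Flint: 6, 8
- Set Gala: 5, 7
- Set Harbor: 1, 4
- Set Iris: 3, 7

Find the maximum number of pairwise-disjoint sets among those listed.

Echo, Flint, Harbor, Iris are pairwise disjoint (Echo={2,5,10}; Flint={6,8}; Harbor={1,4}; Iris={3,7}).
Every remaining set overlaps one of these, and no 5 of the listed sets are pairwise disjoint, so 4 is the maximum.

4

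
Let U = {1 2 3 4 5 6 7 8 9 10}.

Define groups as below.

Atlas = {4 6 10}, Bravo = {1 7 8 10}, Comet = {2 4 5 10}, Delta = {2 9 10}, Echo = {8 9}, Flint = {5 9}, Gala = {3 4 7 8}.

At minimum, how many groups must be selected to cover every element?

5

Atlas and Bravo and Comet and Flint and Gala together: Atlas ∪ Bravo ∪ Comet ∪ Flint ∪ Gala = {1, 2, 3, 4, 5, 6, 7, 8, 9, 10} — every element is covered.
No 4 of the 7 groups cover everything (all 35 combinations miss at least one element), so 5 is optimal.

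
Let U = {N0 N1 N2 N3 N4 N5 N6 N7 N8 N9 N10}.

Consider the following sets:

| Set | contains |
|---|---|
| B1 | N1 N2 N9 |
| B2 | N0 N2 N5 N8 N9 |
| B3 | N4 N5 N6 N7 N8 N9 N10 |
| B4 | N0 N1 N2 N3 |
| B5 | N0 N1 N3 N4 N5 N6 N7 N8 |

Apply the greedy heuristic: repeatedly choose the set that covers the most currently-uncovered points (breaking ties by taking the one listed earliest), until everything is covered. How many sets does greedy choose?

Greedy: pick B5 (covers 8 new) → pick B1 (covers 2 new) → pick B3 (covers 1 new). Total picks: 3.
(The true minimum cover uses only 2 sets, so greedy is not optimal here.)

3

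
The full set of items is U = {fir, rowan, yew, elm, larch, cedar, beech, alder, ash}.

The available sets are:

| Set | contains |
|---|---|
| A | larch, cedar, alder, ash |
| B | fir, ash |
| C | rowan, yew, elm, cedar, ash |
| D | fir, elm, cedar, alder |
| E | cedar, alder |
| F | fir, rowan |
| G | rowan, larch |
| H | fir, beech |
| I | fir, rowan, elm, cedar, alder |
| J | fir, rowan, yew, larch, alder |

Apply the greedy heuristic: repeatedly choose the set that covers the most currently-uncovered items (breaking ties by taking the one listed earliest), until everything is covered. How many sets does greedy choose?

Greedy: pick C (covers 5 new) → pick J (covers 3 new) → pick H (covers 1 new). Total picks: 3.

3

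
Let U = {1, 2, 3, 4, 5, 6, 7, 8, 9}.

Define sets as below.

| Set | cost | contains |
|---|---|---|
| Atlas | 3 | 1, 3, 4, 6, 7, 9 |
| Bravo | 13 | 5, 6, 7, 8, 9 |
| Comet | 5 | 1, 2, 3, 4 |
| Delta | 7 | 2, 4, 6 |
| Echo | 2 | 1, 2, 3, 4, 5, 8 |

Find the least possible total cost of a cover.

Atlas, Echo together cover every item (Atlas ∪ Echo = {1, 2, 3, 4, 5, 6, 7, 8, 9}); total cost 3 + 2 = 5.
No covering selection has total cost below 5.

5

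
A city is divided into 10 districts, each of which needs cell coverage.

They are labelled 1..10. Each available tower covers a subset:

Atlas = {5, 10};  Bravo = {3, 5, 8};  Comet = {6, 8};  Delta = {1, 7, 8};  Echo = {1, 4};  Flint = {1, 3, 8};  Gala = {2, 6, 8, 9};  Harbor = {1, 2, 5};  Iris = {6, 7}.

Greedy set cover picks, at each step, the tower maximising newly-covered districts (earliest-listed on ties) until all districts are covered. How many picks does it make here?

5

Greedy: pick Gala (covers 4 new) → pick Atlas (covers 2 new) → pick Delta (covers 2 new) → pick Bravo (covers 1 new) → pick Echo (covers 1 new). Total picks: 5.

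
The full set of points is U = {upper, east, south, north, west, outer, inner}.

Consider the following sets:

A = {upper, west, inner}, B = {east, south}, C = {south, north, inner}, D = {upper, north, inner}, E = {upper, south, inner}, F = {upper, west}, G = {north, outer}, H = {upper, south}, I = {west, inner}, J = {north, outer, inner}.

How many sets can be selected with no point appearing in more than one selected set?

3

B, F, J are pairwise disjoint (B={east,south}; F={upper,west}; J={north,outer,inner}).
Every remaining set overlaps one of these, and no 4 of the listed sets are pairwise disjoint, so 3 is the maximum.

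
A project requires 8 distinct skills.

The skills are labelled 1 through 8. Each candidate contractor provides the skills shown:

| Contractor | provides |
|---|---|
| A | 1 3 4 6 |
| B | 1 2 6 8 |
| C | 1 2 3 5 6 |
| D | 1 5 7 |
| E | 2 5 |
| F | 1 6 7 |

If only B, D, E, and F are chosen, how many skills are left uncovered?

Union of B, D, E, F = {1, 2, 5, 6, 7, 8}.
Not covered: 3, 4 — 2 skills.

2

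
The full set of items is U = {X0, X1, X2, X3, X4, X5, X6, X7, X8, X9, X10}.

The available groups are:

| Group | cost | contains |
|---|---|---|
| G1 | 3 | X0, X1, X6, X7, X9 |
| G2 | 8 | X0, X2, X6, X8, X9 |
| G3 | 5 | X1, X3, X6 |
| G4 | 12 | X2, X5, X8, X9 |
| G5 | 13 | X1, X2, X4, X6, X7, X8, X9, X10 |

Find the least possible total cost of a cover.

33

G1, G3, G4, G5 together cover every item (G1 ∪ G3 ∪ G4 ∪ G5 = {X0, X1, X2, X3, X4, X5, X6, X7, X8, X9, X10}); total cost 3 + 5 + 12 + 13 = 33.
No covering selection has total cost below 33.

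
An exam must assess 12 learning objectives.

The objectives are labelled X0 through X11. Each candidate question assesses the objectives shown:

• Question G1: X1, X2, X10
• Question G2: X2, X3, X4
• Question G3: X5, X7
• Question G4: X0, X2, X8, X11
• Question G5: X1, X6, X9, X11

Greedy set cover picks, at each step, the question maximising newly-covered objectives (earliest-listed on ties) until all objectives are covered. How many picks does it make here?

Greedy: pick G4 (covers 4 new) → pick G5 (covers 3 new) → pick G2 (covers 2 new) → pick G3 (covers 2 new) → pick G1 (covers 1 new). Total picks: 5.

5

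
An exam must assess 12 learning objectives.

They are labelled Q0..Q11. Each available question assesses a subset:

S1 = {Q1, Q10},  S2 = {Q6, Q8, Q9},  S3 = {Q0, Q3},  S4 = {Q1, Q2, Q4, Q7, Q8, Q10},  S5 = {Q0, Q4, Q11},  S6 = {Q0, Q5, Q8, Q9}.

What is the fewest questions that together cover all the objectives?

Take {S2, S3, S4, S5, S6}. Their union is {Q0, Q1, Q2, Q3, Q4, Q5, Q6, Q7, Q8, Q9, Q10, Q11}, which is all 12 objectives.
No 4 of the 6 questions cover everything (all 15 combinations miss at least one objective), so 5 is optimal.

5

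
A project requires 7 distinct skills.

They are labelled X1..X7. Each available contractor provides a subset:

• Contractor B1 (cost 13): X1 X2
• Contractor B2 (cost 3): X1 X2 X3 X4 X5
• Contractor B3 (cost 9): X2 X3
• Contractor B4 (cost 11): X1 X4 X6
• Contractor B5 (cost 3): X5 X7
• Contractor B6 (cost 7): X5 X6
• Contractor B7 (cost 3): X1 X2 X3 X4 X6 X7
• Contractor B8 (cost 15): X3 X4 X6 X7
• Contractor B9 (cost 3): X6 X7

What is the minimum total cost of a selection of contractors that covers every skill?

6

B5, B7 together cover every skill (B5 ∪ B7 = {X1, X2, X3, X4, X5, X6, X7}); total cost 3 + 3 = 6.
No covering selection has total cost below 6.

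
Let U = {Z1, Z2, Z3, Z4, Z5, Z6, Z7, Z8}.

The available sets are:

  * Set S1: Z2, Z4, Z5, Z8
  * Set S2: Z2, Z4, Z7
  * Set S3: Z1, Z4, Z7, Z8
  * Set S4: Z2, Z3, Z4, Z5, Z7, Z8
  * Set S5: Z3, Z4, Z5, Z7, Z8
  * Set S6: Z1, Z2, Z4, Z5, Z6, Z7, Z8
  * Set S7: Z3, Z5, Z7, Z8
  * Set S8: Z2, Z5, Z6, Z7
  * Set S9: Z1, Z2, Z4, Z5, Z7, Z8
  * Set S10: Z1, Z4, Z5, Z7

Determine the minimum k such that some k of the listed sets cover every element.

Take {S5, S6}. Their union is {Z1, Z2, Z3, Z4, Z5, Z6, Z7, Z8}, which is all 8 elements.
No single set has all 8 elements (the largest, S6, has 7), so 2 is optimal.

2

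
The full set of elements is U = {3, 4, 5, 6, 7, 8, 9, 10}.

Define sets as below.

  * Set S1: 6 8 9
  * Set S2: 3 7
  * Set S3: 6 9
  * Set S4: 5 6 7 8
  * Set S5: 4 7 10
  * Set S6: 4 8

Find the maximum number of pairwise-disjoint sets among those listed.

S2, S3, S6 are pairwise disjoint (S2={3,7}; S3={6,9}; S6={4,8}).
Every remaining set overlaps one of these, and no 4 of the listed sets are pairwise disjoint, so 3 is the maximum.

3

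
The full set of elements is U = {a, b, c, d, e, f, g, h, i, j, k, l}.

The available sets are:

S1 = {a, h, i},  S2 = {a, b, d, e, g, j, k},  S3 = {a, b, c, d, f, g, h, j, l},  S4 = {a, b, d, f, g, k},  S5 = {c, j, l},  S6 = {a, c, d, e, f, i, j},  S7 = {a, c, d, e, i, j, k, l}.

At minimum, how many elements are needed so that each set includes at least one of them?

2

T = {a, j} meets every set (each contains at least one member of T), and |T| = 2.
The sets S1, S5 are pairwise disjoint, so any hitting set needs a separate element for each — at least 2. Hence 2 is optimal.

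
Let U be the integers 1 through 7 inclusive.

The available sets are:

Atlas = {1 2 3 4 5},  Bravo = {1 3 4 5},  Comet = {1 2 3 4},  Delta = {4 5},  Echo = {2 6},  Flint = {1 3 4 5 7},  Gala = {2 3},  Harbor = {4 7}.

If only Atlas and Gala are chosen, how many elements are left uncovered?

Union of Atlas, Gala = {1, 2, 3, 4, 5}.
Not covered: 6, 7 — 2 elements.

2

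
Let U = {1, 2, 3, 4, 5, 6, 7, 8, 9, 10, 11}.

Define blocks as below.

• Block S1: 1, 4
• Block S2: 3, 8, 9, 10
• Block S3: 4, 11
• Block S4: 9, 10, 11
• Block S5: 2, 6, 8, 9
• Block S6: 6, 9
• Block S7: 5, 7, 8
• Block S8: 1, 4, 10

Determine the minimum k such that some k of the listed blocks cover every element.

5

Take {S2, S3, S5, S7, S8}. Their union is {1, 2, 3, 4, 5, 6, 7, 8, 9, 10, 11}, which is all 11 elements.
Only S2 contains 3, so S2 is forced; the remaining 7 elements need at least 4 more blocks (each remaining block adds at most 2) — so at least 5 blocks are needed, and 5 is optimal.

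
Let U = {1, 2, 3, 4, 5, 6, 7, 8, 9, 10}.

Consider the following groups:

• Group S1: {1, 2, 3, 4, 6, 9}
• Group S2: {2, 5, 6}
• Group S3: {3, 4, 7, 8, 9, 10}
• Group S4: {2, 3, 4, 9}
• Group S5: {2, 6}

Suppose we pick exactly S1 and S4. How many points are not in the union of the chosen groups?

4

Union of S1, S4 = {1, 2, 3, 4, 6, 9}.
Not covered: 5, 7, 8, 10 — 4 points.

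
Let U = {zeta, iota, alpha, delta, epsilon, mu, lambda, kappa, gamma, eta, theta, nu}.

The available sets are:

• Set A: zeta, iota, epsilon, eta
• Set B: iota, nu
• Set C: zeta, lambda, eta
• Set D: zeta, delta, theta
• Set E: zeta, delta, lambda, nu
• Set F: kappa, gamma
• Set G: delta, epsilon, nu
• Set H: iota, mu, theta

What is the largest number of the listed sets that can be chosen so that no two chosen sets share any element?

C, F, G, H are pairwise disjoint (C={zeta,lambda,eta}; F={kappa,gamma}; G={delta,epsilon,nu}; H={iota,mu,theta}).
Every remaining set overlaps one of these, and no 5 of the listed sets are pairwise disjoint, so 4 is the maximum.

4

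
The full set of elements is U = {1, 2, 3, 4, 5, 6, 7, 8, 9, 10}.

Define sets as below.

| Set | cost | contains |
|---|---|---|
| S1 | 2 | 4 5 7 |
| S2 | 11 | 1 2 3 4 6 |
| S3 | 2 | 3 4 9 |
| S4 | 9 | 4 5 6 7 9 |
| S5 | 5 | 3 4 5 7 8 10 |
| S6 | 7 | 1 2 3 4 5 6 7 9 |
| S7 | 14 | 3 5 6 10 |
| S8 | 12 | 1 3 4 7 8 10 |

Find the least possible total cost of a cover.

S5, S6 together cover every element (S5 ∪ S6 = {1, 2, 3, 4, 5, 6, 7, 8, 9, 10}); total cost 5 + 7 = 12.
The greedy pick S1, S3, S6, S5 costs 16; no covering selection beats 12.

12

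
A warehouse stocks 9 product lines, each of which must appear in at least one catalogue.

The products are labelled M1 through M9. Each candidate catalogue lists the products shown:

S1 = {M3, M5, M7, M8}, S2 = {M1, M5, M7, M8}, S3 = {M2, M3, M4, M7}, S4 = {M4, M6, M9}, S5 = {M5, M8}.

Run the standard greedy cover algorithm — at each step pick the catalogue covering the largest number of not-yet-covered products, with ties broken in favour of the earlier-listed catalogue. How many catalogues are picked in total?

Greedy: pick S1 (covers 4 new) → pick S4 (covers 3 new) → pick S2 (covers 1 new) → pick S3 (covers 1 new). Total picks: 4.
(The true minimum cover uses only 3 catalogues, so greedy is not optimal here.)

4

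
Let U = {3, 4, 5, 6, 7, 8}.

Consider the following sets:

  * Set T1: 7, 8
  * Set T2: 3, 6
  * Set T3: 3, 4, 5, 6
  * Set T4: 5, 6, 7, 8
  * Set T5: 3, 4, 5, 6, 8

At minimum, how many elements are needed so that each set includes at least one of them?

2

Take H = {3, 8}. Each listed set contains at least one of these, so H is a hitting set of size 2.
The sets T1, T2 are pairwise disjoint, so any hitting set needs a separate element for each — at least 2. Hence 2 is optimal.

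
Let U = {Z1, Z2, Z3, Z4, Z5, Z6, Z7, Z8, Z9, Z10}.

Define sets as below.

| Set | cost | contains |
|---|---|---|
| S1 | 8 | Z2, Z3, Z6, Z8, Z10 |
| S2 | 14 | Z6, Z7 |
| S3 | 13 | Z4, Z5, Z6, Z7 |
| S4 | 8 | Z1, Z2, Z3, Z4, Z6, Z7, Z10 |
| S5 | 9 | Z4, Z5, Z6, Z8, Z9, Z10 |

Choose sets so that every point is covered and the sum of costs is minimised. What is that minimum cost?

S4, S5 together cover every point (S4 ∪ S5 = {Z1, Z2, Z3, Z4, Z5, Z6, Z7, Z8, Z9, Z10}); total cost 8 + 9 = 17.
No covering selection has total cost below 17.

17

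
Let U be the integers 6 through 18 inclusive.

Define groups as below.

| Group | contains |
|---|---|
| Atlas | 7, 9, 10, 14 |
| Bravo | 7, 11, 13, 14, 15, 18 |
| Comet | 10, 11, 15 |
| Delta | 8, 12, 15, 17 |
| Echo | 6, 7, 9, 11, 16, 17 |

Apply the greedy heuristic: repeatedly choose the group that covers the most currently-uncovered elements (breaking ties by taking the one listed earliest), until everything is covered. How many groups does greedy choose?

Greedy: pick Bravo (covers 6 new) → pick Echo (covers 4 new) → pick Delta (covers 2 new) → pick Atlas (covers 1 new). Total picks: 4.

4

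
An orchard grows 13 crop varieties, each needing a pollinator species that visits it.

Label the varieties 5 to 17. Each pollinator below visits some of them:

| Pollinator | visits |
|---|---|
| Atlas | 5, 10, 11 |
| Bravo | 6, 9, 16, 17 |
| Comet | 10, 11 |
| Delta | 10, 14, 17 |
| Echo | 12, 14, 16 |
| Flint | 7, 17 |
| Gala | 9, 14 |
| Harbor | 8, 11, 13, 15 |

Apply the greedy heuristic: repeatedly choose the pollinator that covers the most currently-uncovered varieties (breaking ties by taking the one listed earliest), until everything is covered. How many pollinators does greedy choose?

5

Greedy: pick Bravo (covers 4 new) → pick Harbor (covers 4 new) → pick Atlas (covers 2 new) → pick Echo (covers 2 new) → pick Flint (covers 1 new). Total picks: 5.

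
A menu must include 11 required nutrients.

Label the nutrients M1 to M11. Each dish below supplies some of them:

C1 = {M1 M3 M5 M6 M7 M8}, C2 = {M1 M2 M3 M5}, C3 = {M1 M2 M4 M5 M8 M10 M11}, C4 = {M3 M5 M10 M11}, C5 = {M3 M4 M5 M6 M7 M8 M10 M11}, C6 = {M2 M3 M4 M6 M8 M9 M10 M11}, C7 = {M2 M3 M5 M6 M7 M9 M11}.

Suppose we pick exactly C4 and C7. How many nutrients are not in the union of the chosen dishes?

Union of C4, C7 = {M2, M3, M5, M6, M7, M9, M10, M11}.
Not covered: M1, M4, M8 — 3 nutrients.

3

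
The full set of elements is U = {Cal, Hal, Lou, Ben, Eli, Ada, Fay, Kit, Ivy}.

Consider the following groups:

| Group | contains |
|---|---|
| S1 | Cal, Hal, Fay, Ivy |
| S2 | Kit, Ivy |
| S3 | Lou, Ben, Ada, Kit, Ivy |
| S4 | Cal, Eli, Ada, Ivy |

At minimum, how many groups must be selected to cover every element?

Take {S1, S3, S4}. Their union is {Cal, Hal, Lou, Ben, Eli, Ada, Fay, Kit, Ivy}, which is all 9 elements.
Only S1 contains Hal, so S1 is forced; the remaining 5 elements need at least 2 more groups (each remaining group adds at most 4) — so at least 3 groups are needed, and 3 is optimal.

3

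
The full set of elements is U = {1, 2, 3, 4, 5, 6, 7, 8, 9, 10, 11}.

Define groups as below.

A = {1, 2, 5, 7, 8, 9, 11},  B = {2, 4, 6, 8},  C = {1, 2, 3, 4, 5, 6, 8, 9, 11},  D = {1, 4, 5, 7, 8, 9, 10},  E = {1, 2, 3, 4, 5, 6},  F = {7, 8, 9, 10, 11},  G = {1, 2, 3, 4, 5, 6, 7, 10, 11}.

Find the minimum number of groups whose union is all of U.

D and G together: D ∪ G = {1, 2, 3, 4, 5, 6, 7, 8, 9, 10, 11} — every element is covered.
No single group has all 11 elements (the largest, C, has 9), so 2 is optimal.

2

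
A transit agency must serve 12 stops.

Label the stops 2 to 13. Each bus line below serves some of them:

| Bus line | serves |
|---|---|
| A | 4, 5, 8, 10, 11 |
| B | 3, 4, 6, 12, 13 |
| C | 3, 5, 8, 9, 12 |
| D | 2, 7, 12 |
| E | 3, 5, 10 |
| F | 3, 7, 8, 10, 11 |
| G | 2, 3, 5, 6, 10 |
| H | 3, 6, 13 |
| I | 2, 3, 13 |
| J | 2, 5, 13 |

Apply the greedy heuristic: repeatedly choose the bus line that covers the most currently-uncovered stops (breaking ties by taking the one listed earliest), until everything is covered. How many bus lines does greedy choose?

Greedy: pick A (covers 5 new) → pick B (covers 4 new) → pick D (covers 2 new) → pick C (covers 1 new). Total picks: 4.

4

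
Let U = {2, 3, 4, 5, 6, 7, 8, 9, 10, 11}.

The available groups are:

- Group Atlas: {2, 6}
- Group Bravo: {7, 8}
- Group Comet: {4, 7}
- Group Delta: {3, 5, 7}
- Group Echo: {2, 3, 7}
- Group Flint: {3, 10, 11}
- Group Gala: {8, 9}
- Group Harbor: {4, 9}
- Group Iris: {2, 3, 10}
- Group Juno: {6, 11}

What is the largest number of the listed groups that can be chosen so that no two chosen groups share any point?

Atlas, Bravo, Flint, Harbor are pairwise disjoint (Atlas={2,6}; Bravo={7,8}; Flint={3,10,11}; Harbor={4,9}).
Every remaining group overlaps one of these, and no 5 of the listed groups are pairwise disjoint, so 4 is the maximum.

4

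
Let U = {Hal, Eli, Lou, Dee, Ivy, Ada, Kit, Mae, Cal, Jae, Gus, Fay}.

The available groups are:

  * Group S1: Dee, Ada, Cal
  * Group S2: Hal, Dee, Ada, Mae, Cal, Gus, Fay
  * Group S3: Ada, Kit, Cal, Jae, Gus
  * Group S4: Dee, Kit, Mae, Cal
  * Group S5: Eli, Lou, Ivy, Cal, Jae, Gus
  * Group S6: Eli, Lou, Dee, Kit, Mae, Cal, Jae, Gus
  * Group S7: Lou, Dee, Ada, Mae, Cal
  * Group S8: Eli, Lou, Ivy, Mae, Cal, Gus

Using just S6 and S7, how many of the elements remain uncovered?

Union of S6, S7 = {Eli, Lou, Dee, Ada, Kit, Mae, Cal, Jae, Gus}.
Not covered: Hal, Ivy, Fay — 3 elements.

3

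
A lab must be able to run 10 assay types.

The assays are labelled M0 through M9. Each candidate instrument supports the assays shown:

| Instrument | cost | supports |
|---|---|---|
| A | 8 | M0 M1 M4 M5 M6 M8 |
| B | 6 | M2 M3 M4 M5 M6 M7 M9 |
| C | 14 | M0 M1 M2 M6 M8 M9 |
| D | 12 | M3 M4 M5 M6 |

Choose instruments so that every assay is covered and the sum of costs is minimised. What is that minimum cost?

14

A, B together cover every assay (A ∪ B = {M0, M1, M2, M3, M4, M5, M6, M7, M8, M9}); total cost 8 + 6 = 14.
No covering selection has total cost below 14.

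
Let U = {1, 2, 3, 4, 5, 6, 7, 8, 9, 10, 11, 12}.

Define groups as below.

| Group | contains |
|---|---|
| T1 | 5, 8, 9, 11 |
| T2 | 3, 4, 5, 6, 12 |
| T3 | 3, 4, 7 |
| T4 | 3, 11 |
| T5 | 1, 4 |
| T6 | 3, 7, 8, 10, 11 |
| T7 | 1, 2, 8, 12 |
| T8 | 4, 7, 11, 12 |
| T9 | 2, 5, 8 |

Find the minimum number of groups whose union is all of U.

4

T1 and T2 and T6 and T7 together: T1 ∪ T2 ∪ T6 ∪ T7 = {1, 2, 3, 4, 5, 6, 7, 8, 9, 10, 11, 12} — every element is covered.
No 3 of the 9 groups cover everything (all 84 combinations miss at least one element), so 4 is optimal.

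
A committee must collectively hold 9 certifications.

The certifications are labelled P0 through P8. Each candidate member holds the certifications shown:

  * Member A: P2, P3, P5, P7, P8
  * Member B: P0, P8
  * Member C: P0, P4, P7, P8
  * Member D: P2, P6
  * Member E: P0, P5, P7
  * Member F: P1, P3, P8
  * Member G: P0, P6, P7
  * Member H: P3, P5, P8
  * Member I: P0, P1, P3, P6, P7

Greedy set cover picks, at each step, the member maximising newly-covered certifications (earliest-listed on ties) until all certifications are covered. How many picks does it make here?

3

Greedy: pick A (covers 5 new) → pick I (covers 3 new) → pick C (covers 1 new). Total picks: 3.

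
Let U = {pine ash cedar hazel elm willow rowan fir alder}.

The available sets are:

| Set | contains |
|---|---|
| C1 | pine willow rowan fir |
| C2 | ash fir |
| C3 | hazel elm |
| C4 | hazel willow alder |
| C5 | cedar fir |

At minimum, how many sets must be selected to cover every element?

C1 and C2 and C3 and C4 and C5 together: C1 ∪ C2 ∪ C3 ∪ C4 ∪ C5 = {pine, ash, cedar, hazel, elm, willow, rowan, fir, alder} — every element is covered.
No 4 of the 5 sets cover everything (all 5 combinations miss at least one element), so 5 is optimal.

5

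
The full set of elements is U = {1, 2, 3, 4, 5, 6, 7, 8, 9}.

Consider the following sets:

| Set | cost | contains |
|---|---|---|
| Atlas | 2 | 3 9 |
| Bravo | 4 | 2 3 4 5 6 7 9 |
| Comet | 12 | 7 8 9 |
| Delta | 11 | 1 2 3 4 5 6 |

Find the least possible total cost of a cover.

Comet, Delta together cover every element (Comet ∪ Delta = {1, 2, 3, 4, 5, 6, 7, 8, 9}); total cost 12 + 11 = 23.
The greedy pick Bravo, Delta, Comet costs 27; no covering selection beats 23.

23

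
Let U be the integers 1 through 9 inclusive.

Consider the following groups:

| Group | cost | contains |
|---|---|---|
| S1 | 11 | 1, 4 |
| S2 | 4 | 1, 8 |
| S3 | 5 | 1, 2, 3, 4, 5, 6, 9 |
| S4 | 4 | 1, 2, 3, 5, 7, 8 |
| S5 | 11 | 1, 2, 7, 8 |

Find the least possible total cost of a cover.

9

S3, S4 together cover every item (S3 ∪ S4 = {1, 2, 3, 4, 5, 6, 7, 8, 9}); total cost 5 + 4 = 9.
No covering selection has total cost below 9.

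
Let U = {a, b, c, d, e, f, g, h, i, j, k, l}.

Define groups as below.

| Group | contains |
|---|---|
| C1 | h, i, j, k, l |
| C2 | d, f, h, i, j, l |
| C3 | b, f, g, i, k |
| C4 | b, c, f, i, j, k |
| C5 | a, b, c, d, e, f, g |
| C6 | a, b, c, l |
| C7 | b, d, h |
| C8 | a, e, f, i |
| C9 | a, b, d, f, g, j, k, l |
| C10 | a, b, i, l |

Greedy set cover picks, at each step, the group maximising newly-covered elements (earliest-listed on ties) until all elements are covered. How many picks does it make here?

Greedy: pick C9 (covers 8 new) → pick C1 (covers 2 new) → pick C5 (covers 2 new). Total picks: 3.
(The true minimum cover uses only 2 groups, so greedy is not optimal here.)

3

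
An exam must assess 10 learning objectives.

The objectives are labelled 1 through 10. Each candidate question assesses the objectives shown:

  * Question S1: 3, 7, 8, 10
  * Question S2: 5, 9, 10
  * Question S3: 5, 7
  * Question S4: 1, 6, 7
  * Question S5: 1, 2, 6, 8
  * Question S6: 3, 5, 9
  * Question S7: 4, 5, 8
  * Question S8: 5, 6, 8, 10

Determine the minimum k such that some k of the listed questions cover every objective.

S1 and S2 and S5 and S7 together: S1 ∪ S2 ∪ S5 ∪ S7 = {1, 2, 3, 4, 5, 6, 7, 8, 9, 10} — every objective is covered.
Only S7 contains 4, so S7 is forced; the remaining 7 objectives need at least 3 more questions (each remaining question adds at most 3) — so at least 4 questions are needed, and 4 is optimal.

4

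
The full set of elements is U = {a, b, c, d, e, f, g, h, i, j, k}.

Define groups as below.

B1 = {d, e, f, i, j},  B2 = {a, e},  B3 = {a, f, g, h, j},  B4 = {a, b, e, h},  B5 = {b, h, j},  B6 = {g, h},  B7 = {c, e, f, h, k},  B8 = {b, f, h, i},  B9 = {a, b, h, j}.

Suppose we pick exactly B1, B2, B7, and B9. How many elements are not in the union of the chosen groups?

1

Union of B1, B2, B7, B9 = {a, b, c, d, e, f, h, i, j, k}.
Not covered: g — 1 element.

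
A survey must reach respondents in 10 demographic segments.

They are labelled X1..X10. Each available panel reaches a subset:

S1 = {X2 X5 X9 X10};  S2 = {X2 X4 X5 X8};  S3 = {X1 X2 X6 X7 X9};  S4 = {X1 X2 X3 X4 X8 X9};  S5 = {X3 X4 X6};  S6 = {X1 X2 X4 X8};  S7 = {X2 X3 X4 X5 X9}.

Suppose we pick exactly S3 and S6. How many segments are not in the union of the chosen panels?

3

Union of S3, S6 = {X1, X2, X4, X6, X7, X8, X9}.
Not covered: X3, X5, X10 — 3 segments.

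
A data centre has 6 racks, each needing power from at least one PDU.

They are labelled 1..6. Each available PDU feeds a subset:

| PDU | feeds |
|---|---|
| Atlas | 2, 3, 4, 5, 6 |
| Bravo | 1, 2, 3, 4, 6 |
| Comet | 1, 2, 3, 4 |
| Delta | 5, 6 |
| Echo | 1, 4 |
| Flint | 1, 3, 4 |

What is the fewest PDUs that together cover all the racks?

Take {Atlas, Comet}. Their union is {1, 2, 3, 4, 5, 6}, which is all 6 racks.
No single PDU has all 6 racks (the largest, Atlas, has 5), so 2 is optimal.

2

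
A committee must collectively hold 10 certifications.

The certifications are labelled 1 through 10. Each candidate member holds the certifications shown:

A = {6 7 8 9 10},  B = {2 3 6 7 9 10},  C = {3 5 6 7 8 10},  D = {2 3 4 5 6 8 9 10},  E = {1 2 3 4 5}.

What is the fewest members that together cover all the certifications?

Take {A, E}. Their union is {1, 2, 3, 4, 5, 6, 7, 8, 9, 10}, which is all 10 certifications.
No single member has all 10 certifications (the largest, D, has 8), so 2 is optimal.

2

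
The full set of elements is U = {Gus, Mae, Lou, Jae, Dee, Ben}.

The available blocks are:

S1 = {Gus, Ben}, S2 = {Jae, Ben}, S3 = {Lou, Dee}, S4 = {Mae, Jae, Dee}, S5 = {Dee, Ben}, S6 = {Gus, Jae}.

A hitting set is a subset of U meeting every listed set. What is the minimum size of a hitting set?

3

The 3 elements {Lou, Jae, Ben} hit every block.
No choice of 2 elements meets every block, so 3 is the minimum.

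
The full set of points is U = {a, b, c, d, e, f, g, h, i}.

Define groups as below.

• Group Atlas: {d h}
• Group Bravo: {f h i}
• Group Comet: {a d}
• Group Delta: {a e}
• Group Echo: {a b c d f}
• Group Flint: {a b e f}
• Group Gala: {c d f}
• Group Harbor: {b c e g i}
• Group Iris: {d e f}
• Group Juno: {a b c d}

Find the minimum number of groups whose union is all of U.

Bravo, Harbor, and Juno cover everything between them: the union {a, b, c, d, e, f, g, h, i} is all of U.
Only Harbor contains g, so Harbor is forced; the remaining 4 points need at least 2 more groups (each remaining group adds at most 3) — so at least 3 groups are needed, and 3 is optimal.

3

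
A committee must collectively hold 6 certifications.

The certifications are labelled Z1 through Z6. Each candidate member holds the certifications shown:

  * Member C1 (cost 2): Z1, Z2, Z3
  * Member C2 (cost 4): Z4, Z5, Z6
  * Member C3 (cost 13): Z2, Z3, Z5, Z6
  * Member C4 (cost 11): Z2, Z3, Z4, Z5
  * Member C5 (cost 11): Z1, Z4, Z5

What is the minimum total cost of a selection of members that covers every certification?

6

C1, C2 together cover every certification (C1 ∪ C2 = {Z1, Z2, Z3, Z4, Z5, Z6}); total cost 2 + 4 = 6.
No covering selection has total cost below 6.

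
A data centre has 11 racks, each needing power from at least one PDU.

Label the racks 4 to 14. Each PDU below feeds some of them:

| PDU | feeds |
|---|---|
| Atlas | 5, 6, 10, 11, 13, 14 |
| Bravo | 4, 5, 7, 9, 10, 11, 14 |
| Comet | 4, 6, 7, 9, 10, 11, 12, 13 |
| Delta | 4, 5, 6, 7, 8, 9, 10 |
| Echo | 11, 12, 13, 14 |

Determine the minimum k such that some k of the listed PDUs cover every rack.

Delta and Echo together: Delta ∪ Echo = {4, 5, 6, 7, 8, 9, 10, 11, 12, 13, 14} — every rack is covered.
No single PDU has all 11 racks (the largest, Comet, has 8), so 2 is optimal.

2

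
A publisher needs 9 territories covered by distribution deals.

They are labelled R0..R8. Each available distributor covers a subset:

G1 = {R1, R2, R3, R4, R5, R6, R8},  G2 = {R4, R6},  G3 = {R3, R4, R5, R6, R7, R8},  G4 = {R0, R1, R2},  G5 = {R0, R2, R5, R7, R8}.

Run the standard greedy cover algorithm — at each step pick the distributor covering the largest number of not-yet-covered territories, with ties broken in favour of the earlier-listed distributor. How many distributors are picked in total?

2

Greedy: pick G1 (covers 7 new) → pick G5 (covers 2 new). Total picks: 2.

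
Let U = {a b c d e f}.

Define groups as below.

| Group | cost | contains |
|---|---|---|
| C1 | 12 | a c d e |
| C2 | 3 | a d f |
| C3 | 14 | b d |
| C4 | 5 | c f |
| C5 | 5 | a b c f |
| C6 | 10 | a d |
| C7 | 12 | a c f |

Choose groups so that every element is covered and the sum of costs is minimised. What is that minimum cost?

17

C1, C5 together cover every element (C1 ∪ C5 = {a, b, c, d, e, f}); total cost 12 + 5 = 17.
The greedy pick C2, C5, C1 costs 20; no covering selection beats 17.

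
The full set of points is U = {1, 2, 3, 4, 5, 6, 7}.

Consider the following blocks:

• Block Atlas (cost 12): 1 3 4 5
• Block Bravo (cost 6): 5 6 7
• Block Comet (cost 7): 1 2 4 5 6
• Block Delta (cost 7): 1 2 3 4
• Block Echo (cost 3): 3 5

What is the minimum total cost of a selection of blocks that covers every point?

13

Bravo, Delta together cover every point (Bravo ∪ Delta = {1, 2, 3, 4, 5, 6, 7}); total cost 6 + 7 = 13.
The greedy pick Comet, Echo, Bravo costs 16; no covering selection beats 13.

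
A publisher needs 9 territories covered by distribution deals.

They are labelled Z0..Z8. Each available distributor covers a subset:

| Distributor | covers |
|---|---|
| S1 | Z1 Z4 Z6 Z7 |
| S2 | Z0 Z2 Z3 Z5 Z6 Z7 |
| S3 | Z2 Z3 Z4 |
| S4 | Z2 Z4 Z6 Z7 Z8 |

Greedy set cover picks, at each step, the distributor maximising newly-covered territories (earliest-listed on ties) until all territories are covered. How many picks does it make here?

Greedy: pick S2 (covers 6 new) → pick S1 (covers 2 new) → pick S4 (covers 1 new). Total picks: 3.

3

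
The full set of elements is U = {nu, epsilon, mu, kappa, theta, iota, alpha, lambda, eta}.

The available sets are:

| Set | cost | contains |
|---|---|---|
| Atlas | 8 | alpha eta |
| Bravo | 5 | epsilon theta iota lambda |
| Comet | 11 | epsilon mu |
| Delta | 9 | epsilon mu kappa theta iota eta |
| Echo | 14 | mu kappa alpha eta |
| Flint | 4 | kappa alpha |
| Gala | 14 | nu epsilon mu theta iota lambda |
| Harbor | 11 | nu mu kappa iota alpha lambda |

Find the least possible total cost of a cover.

Delta, Harbor together cover every element (Delta ∪ Harbor = {nu, epsilon, mu, kappa, theta, iota, alpha, lambda, eta}); total cost 9 + 11 = 20.
The greedy pick Bravo, Flint, Delta, Harbor costs 29; no covering selection beats 20.

20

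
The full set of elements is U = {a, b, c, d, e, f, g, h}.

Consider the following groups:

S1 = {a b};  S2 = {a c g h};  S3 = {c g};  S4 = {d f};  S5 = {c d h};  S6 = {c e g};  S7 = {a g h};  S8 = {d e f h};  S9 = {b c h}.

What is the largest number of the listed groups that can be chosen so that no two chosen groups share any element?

S1, S3, S4 are pairwise disjoint (S1={a,b}; S3={c,g}; S4={d,f}).
Every remaining group overlaps one of these, and no 4 of the listed groups are pairwise disjoint, so 3 is the maximum.

3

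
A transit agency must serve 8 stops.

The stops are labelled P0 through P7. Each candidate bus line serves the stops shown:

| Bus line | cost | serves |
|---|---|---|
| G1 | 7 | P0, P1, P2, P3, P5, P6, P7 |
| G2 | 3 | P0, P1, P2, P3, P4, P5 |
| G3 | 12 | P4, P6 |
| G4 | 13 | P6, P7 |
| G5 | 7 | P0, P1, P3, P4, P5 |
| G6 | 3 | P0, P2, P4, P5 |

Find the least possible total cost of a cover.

10

G1, G6 together cover every stop (G1 ∪ G6 = {P0, P1, P2, P3, P4, P5, P6, P7}); total cost 7 + 3 = 10.
No covering selection has total cost below 10.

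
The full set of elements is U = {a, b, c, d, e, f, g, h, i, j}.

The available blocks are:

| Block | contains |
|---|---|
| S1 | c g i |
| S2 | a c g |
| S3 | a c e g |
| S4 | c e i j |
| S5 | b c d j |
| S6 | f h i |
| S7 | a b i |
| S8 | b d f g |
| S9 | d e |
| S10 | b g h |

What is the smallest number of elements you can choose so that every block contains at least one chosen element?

T = {d, g, i} meets every block (each contains at least one member of T), and |T| = 3.
The blocks S2, S6, S9 are pairwise disjoint, so any hitting set needs a separate element for each — at least 3. Hence 3 is optimal.

3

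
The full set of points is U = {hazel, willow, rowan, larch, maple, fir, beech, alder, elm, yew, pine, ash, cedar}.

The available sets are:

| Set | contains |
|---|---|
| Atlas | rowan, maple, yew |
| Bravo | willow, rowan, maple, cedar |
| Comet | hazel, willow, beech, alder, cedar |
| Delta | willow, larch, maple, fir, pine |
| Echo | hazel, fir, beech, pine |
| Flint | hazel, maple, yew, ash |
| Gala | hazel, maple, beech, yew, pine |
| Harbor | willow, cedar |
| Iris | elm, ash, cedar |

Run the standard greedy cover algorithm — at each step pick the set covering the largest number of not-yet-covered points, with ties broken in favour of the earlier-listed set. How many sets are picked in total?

Greedy: pick Comet (covers 5 new) → pick Delta (covers 4 new) → pick Atlas (covers 2 new) → pick Iris (covers 2 new). Total picks: 4.

4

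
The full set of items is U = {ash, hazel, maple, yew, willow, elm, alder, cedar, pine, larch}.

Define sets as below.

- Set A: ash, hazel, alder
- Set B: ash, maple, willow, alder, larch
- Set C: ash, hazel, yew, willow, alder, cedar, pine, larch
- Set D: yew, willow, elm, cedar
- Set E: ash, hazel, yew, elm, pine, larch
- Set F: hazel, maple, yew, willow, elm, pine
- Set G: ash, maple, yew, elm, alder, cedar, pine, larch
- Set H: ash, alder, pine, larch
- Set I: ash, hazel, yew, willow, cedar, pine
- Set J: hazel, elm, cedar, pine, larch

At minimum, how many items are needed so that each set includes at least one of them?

Take T = {ash, elm}. Each listed set contains at least one of these, so T is a hitting set of size 2.
The sets D, H are pairwise disjoint, so any hitting set needs a separate item for each — at least 2. Hence 2 is optimal.

2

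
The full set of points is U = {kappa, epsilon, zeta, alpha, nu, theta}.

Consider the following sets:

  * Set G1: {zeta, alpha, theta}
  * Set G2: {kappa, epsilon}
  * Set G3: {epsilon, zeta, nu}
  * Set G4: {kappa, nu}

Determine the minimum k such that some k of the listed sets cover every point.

G1, G2, and G4 cover everything between them: the union {kappa, epsilon, zeta, alpha, nu, theta} is all of U.
Only G1 contains alpha, so G1 is forced; the remaining 3 points need at least 2 more sets (each remaining set adds at most 2) — so at least 3 sets are needed, and 3 is optimal.

3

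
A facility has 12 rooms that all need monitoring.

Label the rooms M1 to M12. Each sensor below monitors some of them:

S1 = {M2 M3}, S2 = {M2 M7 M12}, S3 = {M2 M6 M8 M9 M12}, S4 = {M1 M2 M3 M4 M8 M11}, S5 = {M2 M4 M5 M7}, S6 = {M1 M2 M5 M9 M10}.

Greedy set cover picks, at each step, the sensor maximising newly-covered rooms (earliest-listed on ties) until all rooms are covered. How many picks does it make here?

4

Greedy: pick S4 (covers 6 new) → pick S3 (covers 3 new) → pick S5 (covers 2 new) → pick S6 (covers 1 new). Total picks: 4.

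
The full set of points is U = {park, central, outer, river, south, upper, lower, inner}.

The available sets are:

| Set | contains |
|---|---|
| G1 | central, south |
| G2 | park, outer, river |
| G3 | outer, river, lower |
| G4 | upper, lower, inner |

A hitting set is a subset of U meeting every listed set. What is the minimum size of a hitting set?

The 3 points {park, south, lower} hit every set.
The sets G1, G2, G4 are pairwise disjoint, so any hitting set needs a separate point for each — at least 3. Hence 3 is optimal.

3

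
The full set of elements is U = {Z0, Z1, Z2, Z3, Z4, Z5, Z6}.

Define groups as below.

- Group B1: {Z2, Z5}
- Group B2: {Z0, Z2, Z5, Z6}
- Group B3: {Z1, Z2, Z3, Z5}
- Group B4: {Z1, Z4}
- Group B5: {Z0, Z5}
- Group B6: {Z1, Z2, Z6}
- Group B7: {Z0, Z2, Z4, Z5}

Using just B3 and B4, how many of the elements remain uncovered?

Union of B3, B4 = {Z1, Z2, Z3, Z4, Z5}.
Not covered: Z0, Z6 — 2 elements.

2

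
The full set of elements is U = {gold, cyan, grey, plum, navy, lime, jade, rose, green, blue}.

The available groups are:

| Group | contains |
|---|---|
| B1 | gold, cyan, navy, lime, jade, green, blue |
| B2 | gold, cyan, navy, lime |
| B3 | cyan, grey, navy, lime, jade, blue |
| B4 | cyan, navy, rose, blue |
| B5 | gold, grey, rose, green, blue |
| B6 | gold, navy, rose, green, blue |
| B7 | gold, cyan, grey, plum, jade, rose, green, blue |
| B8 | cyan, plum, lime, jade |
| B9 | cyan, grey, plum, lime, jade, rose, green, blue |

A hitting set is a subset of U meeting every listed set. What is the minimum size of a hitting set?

2

The 2 elements {cyan, green} hit every group.
The groups B6, B8 are pairwise disjoint, so any hitting set needs a separate element for each — at least 2. Hence 2 is optimal.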